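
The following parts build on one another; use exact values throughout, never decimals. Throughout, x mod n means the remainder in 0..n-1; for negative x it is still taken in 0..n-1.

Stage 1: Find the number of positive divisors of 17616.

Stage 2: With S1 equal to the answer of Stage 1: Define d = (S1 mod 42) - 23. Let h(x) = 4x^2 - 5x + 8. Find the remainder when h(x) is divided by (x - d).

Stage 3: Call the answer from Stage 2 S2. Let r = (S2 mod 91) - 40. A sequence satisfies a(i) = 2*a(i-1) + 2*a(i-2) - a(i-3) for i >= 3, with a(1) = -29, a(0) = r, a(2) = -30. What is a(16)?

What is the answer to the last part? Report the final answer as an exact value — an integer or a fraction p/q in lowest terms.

Stage 1: 17616 = 2^4 * 3 * 367; number of divisors = (4+1) * (1+1) * (1+1) = 20; answer 20
Stage 2: S1 = 20; d = -3; remainder = value at the root: 4*(-3)^2 - 5*(-3)^1 + 8 = (36) + (15) + (8) = 59; answer 59
Stage 3: S2 = 59; r = 19; a(3) = 2*(-30) + 2*(-29) - 1*(19) = -137; iterating: a(3)=-137, a(4)=-305, a(5)=-854, a(6)=-2181, a(7)=-5765, a(8)=-15038, a(9)=-39425, a(10)=-103161, a(11)=-270134, a(12)=-707165, a(13)=-1851437, a(14)=-4847070, a(15)=-12689849, a(16)=-33222401; answer -33222401

-33222401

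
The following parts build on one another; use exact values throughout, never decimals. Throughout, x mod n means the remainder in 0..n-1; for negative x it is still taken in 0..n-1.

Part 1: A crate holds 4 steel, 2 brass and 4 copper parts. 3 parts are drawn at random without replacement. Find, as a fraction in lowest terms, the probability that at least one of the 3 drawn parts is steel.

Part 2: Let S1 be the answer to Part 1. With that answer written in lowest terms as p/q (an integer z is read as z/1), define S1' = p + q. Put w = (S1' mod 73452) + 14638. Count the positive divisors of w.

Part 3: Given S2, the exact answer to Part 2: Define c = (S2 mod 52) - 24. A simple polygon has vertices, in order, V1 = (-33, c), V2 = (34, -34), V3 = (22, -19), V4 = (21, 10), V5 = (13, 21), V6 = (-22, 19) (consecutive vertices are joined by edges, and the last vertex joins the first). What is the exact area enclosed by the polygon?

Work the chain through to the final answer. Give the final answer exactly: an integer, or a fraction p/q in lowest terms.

2193

Part 1: total draws C(10,3) = 120; complement C(6,3) = 20; favorable 120 - 20 = 100; P = 5/6; answer 5/6
Part 2: S1 = 5/6; threaded value p + q = 11; w = 14649; 14649 = 3 * 19 * 257; number of divisors = (1+1) * (1+1) * (1+1) = 8; answer 8
Part 3: S2 = 8; c = -16; cross terms: (-33*-34 - 34*-16)=1666, (34*-19 - 22*-34)=102, (22*10 - 21*-19)=619, (21*21 - 13*10)=311, (13*19 - -22*21)=709, (-22*-16 - -33*19)=979; twice the area = |4386| = 4386; area = 2193; answer 2193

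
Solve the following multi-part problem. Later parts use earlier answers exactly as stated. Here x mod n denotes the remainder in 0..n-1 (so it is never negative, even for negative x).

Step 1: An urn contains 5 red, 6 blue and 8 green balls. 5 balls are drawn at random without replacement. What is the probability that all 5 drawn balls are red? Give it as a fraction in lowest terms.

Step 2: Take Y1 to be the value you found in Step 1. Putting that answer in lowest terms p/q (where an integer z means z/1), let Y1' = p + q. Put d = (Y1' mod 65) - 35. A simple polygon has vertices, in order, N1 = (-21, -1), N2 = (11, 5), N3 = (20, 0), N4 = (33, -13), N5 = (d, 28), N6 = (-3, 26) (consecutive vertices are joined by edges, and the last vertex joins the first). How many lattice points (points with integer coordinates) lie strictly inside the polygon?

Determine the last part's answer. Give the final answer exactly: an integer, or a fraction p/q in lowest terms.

1007

Step 1: total draws C(19,5) = 11628; favorable C(5,5) = 1; P = 1/11628; answer 1/11628
Step 2: Y1 = 1/11628; threaded value p + q = 11629; d = 24; cross terms: (-21*5 - 11*-1)=-94, (11*0 - 20*5)=-100, (20*-13 - 33*0)=-260, (33*28 - 24*-13)=1236, (24*26 - -3*28)=708, (-3*-1 - -21*26)=549; twice the area = |2039| = 2039; area = 2039/2; boundary points = 2 + 1 + 13 + 1 + 1 + 9 = 27; strictly interior points = area - boundary/2 + 1 = 1007; answer 1007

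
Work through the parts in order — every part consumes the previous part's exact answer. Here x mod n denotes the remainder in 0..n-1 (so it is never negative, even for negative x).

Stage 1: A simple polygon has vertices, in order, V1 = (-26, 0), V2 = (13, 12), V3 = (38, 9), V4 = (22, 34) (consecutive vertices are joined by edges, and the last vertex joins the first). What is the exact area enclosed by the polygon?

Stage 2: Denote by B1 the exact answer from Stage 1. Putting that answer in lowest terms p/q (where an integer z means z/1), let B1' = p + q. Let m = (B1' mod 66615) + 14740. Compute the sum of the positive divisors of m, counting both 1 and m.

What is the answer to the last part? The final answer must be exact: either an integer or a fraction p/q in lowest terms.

Stage 1: cross terms: (-26*12 - 13*0)=-312, (13*9 - 38*12)=-339, (38*34 - 22*9)=1094, (22*0 - -26*34)=884; twice the area = |1327| = 1327; area = 1327/2; answer 1327/2
Stage 2: B1 = 1327/2; threaded value p + q = 1329; m = 16069; 16069 is prime, so its only divisors are 1 and 16069; sigma = 1 + 16069 = 16070; answer 16070

16070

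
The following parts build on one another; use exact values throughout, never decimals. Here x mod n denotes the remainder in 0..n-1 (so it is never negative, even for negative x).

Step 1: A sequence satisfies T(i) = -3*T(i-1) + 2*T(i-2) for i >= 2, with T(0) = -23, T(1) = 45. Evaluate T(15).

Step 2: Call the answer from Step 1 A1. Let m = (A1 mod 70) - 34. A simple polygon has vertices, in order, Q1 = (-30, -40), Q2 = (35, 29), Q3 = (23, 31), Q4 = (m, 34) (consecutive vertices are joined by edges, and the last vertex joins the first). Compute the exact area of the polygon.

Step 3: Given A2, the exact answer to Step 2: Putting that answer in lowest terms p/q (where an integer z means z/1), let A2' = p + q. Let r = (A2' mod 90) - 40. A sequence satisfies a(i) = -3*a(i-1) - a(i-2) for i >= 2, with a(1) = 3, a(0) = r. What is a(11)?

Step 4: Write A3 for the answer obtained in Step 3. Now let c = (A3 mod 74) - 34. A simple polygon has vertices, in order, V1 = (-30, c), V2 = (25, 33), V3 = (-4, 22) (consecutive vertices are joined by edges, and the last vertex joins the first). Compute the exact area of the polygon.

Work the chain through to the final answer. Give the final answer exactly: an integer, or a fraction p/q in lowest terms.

31

Step 1: T(2) = -3*(45) + 2*(-23) = -181; iterating: T(2)=-181, T(3)=633, T(4)=-2261, T(5)=8049, T(6)=-28669, T(7)=102105, T(8)=-363653, T(9)=1295169, T(10)=-4612813, T(11)=16428777, T(12)=-58511957, T(13)=208393425, T(14)=-742204189, T(15)=2643399417; answer 2643399417
Step 2: A1 = 2643399417; m = 23; cross terms: (-30*29 - 35*-40)=530, (35*31 - 23*29)=418, (23*34 - 23*31)=69, (23*-40 - -30*34)=100; twice the area = |1117| = 1117; area = 1117/2; answer 1117/2
Step 3: A2 = 1117/2; threaded value p + q = 1119; r = -1; a(2) = -3*(3) - 1*(-1) = -8; iterating: a(2)=-8, a(3)=21, a(4)=-55, a(5)=144, a(6)=-377, a(7)=987, a(8)=-2584, a(9)=6765, a(10)=-17711, a(11)=46368; answer 46368
Step 4: A3 = 46368; c = 10; cross terms: (-30*33 - 25*10)=-1240, (25*22 - -4*33)=682, (-4*10 - -30*22)=620; twice the area = |62| = 62; area = 31; answer 31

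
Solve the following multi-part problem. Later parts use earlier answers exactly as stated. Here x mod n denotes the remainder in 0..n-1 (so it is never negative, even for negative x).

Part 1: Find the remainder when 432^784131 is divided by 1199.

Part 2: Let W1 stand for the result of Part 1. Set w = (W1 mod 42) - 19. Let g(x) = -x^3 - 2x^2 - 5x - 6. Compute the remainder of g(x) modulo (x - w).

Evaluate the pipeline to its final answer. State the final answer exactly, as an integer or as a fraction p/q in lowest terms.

-14

Part 1: squarings mod 1199: 432^1=432, 432^2=779, 432^4=147, 432^8=27, 432^16=729, 432^32=284, 432^64=323, 432^128=16, 432^256=256, 432^512=790, 432^1024=620, 432^2048=720, 432^4096=432, 432^8192=779, 432^16384=147, 432^32768=27, 432^65536=729, 432^131072=284, 432^262144=323, 432^524288=16; 432^784131 = 432^1 * 432^2 * 432^256 * 432^512 * 432^1024 * 432^4096 * 432^8192 * 432^16384 * 432^32768 * 432^65536 * 432^131072 * 432^524288 = 608 (mod 1199); answer 608
Part 2: W1 = 608; w = 1; remainder = value at the root: -1*(1)^3 - 2*(1)^2 - 5*(1)^1 - 6 = (-1) + (-2) + (-5) + (-6) = -14; answer -14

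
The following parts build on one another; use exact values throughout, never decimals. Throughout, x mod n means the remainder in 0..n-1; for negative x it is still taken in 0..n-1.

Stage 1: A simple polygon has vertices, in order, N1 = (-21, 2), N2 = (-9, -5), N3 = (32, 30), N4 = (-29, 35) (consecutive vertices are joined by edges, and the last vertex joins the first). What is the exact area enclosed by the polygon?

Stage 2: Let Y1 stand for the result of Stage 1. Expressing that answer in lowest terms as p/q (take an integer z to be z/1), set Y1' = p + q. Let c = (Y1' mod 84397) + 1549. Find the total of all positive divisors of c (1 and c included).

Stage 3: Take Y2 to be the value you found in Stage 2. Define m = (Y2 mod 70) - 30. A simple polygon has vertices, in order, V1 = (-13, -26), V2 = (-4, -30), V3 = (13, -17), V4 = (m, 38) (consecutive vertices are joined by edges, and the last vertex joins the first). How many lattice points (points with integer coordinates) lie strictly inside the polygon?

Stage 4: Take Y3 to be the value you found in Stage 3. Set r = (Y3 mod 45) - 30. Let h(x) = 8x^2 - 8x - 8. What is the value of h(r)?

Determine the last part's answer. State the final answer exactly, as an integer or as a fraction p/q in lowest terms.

Stage 1: cross terms: (-21*-5 - -9*2)=123, (-9*30 - 32*-5)=-110, (32*35 - -29*30)=1990, (-29*2 - -21*35)=677; twice the area = |2680| = 2680; area = 1340; answer 1340
Stage 2: Y1 = 1340; threaded value p + q = 1341; c = 2890; 2890 = 2 * 5 * 17^2; sigma = (1 + 2) * (1 + 5) * (1 + 17 + 289) = 3 * 6 * 307 = 5526; answer 5526
Stage 3: Y2 = 5526; m = 36; cross terms: (-13*-30 - -4*-26)=286, (-4*-17 - 13*-30)=458, (13*38 - 36*-17)=1106, (36*-26 - -13*38)=-442; twice the area = |1408| = 1408; area = 704; boundary points = 1 + 1 + 1 + 1 = 4; strictly interior points = area - boundary/2 + 1 = 703; answer 703
Stage 4: Y3 = 703; r = -2; 8*(-2)^2 - 8*(-2)^1 - 8 = (32) + (16) + (-8) = 40; answer 40

40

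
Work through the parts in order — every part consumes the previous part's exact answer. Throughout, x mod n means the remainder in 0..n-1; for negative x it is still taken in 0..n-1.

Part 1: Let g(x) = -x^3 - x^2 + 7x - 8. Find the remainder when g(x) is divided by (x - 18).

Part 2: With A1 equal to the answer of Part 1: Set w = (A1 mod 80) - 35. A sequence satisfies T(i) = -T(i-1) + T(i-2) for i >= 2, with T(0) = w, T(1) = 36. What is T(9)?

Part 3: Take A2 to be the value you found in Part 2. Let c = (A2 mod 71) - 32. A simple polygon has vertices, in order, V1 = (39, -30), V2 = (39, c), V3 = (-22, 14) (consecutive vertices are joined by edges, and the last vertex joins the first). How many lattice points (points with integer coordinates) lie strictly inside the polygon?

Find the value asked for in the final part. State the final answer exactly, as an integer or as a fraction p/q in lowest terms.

300

Part 1: remainder = value at the root: -1*(18)^3 - 1*(18)^2 + 7*(18)^1 - 8 = (-5832) + (-324) + (126) + (-8) = -6038; answer -6038
Part 2: A1 = -6038; w = 7; T(2) = -1*(36) + 1*(7) = -29; iterating: T(2)=-29, T(3)=65, T(4)=-94, T(5)=159, T(6)=-253, T(7)=412, T(8)=-665, T(9)=1077; answer 1077
Part 3: A2 = 1077; c = -20; cross terms: (39*-20 - 39*-30)=390, (39*14 - -22*-20)=106, (-22*-30 - 39*14)=114; twice the area = |610| = 610; area = 305; boundary points = 10 + 1 + 1 = 12; strictly interior points = area - boundary/2 + 1 = 300; answer 300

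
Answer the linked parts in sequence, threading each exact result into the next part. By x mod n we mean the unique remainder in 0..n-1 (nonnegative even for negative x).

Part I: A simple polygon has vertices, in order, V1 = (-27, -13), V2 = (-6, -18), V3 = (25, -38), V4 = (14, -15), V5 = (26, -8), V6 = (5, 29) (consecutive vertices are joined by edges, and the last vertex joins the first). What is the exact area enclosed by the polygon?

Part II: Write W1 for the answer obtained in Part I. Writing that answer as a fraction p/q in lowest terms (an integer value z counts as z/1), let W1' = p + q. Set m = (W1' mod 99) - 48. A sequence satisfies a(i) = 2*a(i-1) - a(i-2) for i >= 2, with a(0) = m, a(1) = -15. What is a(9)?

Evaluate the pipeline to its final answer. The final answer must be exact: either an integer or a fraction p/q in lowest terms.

Part I: cross terms: (-27*-18 - -6*-13)=408, (-6*-38 - 25*-18)=678, (25*-15 - 14*-38)=157, (14*-8 - 26*-15)=278, (26*29 - 5*-8)=794, (5*-13 - -27*29)=718; twice the area = |3033| = 3033; area = 3033/2; answer 3033/2
Part II: W1 = 3033/2; threaded value p + q = 3035; m = 17; a(2) = 2*(-15) - 1*(17) = -47; iterating: a(2)=-47, a(3)=-79, a(4)=-111, a(5)=-143, a(6)=-175, a(7)=-207, a(8)=-239, a(9)=-271; answer -271

-271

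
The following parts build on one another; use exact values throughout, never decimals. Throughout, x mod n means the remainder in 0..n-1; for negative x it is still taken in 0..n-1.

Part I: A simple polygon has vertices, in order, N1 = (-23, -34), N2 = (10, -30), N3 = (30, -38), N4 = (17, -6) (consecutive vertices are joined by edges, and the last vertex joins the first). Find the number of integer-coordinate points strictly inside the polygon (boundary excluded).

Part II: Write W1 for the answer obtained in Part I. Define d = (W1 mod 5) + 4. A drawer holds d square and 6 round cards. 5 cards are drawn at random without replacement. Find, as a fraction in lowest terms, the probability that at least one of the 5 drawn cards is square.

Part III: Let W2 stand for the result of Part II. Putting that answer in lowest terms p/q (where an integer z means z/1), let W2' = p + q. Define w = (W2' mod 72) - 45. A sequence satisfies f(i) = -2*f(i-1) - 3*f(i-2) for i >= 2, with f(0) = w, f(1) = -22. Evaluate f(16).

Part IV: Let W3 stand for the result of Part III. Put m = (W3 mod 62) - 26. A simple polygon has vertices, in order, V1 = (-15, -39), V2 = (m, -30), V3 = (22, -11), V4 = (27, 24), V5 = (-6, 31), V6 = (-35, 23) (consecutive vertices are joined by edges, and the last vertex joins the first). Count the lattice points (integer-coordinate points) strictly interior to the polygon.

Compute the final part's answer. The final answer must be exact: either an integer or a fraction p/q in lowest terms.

Part I: cross terms: (-23*-30 - 10*-34)=1030, (10*-38 - 30*-30)=520, (30*-6 - 17*-38)=466, (17*-34 - -23*-6)=-716; twice the area = |1300| = 1300; area = 650; boundary points = 1 + 4 + 1 + 4 = 10; strictly interior points = area - boundary/2 + 1 = 646; answer 646
Part II: W1 = 646; d = 5; total draws C(11,5) = 462; complement C(6,5) = 6; favorable 462 - 6 = 456; P = 76/77; answer 76/77
Part III: W2 = 76/77; threaded value p + q = 153; w = -36; f(2) = -2*(-22) - 3*(-36) = 152; iterating: f(2)=152, f(3)=-238, f(4)=20, f(5)=674, f(6)=-1408, f(7)=794, f(8)=2636, f(9)=-7654, f(10)=7400, f(11)=8162, f(12)=-38524, f(13)=52562, f(14)=10448, f(15)=-178582, f(16)=325820; answer 325820
Part IV: W3 = 325820; m = -16; cross terms: (-15*-30 - -16*-39)=-174, (-16*-11 - 22*-30)=836, (22*24 - 27*-11)=825, (27*31 - -6*24)=981, (-6*23 - -35*31)=947, (-35*-39 - -15*23)=1710; twice the area = |5125| = 5125; area = 5125/2; boundary points = 1 + 19 + 5 + 1 + 1 + 2 = 29; strictly interior points = area - boundary/2 + 1 = 2549; answer 2549

2549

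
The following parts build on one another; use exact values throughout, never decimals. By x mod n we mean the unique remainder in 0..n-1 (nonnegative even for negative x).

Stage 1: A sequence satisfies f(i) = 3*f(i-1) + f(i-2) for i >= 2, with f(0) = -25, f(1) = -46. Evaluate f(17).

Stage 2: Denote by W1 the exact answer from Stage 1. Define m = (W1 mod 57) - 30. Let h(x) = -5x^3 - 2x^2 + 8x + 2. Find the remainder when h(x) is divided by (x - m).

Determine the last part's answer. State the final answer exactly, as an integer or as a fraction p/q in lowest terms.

Stage 1: f(2) = 3*(-46) + 1*(-25) = -163; iterating: f(2)=-163, f(3)=-535, f(4)=-1768, f(5)=-5839, f(6)=-19285, f(7)=-63694, f(8)=-210367, f(9)=-694795, f(10)=-2294752, f(11)=-7579051, f(12)=-25031905, f(13)=-82674766, f(14)=-273056203, f(15)=-901843375, f(16)=-2978586328, f(17)=-9837602359; answer -9837602359
Stage 2: W1 = -9837602359; m = 23; remainder = value at the root: -5*(23)^3 - 2*(23)^2 + 8*(23)^1 + 2 = (-60835) + (-1058) + (184) + (2) = -61707; answer -61707

-61707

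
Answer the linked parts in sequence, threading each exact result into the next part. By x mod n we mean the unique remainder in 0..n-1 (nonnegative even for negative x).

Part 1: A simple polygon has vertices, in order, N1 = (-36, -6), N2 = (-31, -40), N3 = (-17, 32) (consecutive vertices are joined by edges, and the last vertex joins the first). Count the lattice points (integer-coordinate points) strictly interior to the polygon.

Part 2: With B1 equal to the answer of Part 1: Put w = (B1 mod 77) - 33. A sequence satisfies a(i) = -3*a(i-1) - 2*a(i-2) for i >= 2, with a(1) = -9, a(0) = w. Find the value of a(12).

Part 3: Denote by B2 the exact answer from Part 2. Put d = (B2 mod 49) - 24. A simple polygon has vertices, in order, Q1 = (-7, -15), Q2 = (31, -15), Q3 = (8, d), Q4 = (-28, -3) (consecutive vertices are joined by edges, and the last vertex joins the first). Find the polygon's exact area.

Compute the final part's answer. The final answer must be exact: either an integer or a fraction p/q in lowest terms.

Part 1: cross terms: (-36*-40 - -31*-6)=1254, (-31*32 - -17*-40)=-1672, (-17*-6 - -36*32)=1254; twice the area = |836| = 836; area = 418; boundary points = 1 + 2 + 19 = 22; strictly interior points = area - boundary/2 + 1 = 408; answer 408
Part 2: B1 = 408; w = -10; a(2) = -3*(-9) - 2*(-10) = 47; iterating: a(2)=47, a(3)=-123, a(4)=275, a(5)=-579, a(6)=1187, a(7)=-2403, a(8)=4835, a(9)=-9699, a(10)=19427, a(11)=-38883, a(12)=77795; answer 77795
Part 3: B2 = 77795; d = 8; cross terms: (-7*-15 - 31*-15)=570, (31*8 - 8*-15)=368, (8*-3 - -28*8)=200, (-28*-15 - -7*-3)=399; twice the area = |1537| = 1537; area = 1537/2; answer 1537/2

1537/2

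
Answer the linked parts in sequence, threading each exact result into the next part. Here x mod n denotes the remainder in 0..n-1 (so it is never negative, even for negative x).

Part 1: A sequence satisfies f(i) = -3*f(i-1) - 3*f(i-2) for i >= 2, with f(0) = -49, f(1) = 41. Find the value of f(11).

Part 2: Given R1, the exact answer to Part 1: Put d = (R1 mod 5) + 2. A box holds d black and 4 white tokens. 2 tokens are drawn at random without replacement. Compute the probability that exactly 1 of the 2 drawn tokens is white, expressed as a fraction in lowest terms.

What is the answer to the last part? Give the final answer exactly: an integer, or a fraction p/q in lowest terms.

Part 1: f(2) = -3*(41) - 3*(-49) = 24; iterating: f(2)=24, f(3)=-195, f(4)=513, f(5)=-954, f(6)=1323, f(7)=-1107, f(8)=-648, f(9)=5265, f(10)=-13851, f(11)=25758; answer 25758
Part 2: R1 = 25758; d = 5; total draws C(9,2) = 36; favorable C(4,1)*C(5,1) = 20; P = 5/9; answer 5/9

5/9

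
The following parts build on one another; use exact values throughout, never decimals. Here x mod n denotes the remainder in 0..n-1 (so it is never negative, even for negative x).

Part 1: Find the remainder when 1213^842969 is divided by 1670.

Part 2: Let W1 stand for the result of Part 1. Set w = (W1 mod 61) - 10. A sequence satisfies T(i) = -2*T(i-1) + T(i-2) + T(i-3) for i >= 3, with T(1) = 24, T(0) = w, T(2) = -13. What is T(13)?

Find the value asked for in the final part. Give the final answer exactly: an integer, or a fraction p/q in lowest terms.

Part 1: squarings mod 1670: 1213^1=1213, 1213^2=99, 1213^4=1451, 1213^8=1201, 1213^16=1191, 1213^32=651, 1213^64=1291, 1213^128=21, 1213^256=441, 1213^512=761, 1213^1024=1301, 1213^2048=891, 1213^4096=631, 1213^8192=701, 1213^16384=421, 1213^32768=221, 1213^65536=411, 1213^131072=251, 1213^262144=1211, 1213^524288=261; 1213^842969 = 1213^1 * 1213^8 * 1213^16 * 1213^64 * 1213^128 * 1213^1024 * 1213^2048 * 1213^4096 * 1213^16384 * 1213^32768 * 1213^262144 * 1213^524288 = 933 (mod 1670); answer 933
Part 2: W1 = 933; w = 8; T(3) = -2*(-13) + 1*(24) + 1*(8) = 58; iterating: T(3)=58, T(4)=-105, T(5)=255, T(6)=-557, T(7)=1264, T(8)=-2830, T(9)=6367, T(10)=-14300, T(11)=32137, T(12)=-72207, T(13)=162251; answer 162251

162251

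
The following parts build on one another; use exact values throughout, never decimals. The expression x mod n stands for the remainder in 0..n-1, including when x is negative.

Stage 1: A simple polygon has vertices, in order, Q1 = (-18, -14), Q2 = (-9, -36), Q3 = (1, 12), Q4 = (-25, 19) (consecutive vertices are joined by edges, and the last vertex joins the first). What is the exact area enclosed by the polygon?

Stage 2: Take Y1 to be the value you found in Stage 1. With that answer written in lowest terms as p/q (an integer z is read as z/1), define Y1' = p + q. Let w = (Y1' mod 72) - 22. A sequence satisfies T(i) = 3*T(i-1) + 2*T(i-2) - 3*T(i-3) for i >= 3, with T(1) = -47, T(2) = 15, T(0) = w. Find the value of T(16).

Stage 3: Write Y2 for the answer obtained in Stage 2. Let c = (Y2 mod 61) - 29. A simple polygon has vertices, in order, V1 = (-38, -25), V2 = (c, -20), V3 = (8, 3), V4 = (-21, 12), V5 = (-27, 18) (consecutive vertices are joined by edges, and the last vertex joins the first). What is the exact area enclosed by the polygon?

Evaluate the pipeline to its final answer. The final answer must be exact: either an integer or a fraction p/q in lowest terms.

1066

Stage 1: cross terms: (-18*-36 - -9*-14)=522, (-9*12 - 1*-36)=-72, (1*19 - -25*12)=319, (-25*-14 - -18*19)=692; twice the area = |1461| = 1461; area = 1461/2; answer 1461/2
Stage 2: Y1 = 1461/2; threaded value p + q = 1463; w = 1; T(3) = 3*(15) + 2*(-47) - 3*(1) = -52; iterating: T(3)=-52, T(4)=15, T(5)=-104, T(6)=-126, T(7)=-631, T(8)=-1833, T(9)=-6383, T(10)=-20922, T(11)=-70033, T(12)=-232794, T(13)=-775682, T(14)=-2582535, T(15)=-8600587, T(16)=-28639785; answer -28639785
Stage 3: Y2 = -28639785; c = -9; cross terms: (-38*-20 - -9*-25)=535, (-9*3 - 8*-20)=133, (8*12 - -21*3)=159, (-21*18 - -27*12)=-54, (-27*-25 - -38*18)=1359; twice the area = |2132| = 2132; area = 1066; answer 1066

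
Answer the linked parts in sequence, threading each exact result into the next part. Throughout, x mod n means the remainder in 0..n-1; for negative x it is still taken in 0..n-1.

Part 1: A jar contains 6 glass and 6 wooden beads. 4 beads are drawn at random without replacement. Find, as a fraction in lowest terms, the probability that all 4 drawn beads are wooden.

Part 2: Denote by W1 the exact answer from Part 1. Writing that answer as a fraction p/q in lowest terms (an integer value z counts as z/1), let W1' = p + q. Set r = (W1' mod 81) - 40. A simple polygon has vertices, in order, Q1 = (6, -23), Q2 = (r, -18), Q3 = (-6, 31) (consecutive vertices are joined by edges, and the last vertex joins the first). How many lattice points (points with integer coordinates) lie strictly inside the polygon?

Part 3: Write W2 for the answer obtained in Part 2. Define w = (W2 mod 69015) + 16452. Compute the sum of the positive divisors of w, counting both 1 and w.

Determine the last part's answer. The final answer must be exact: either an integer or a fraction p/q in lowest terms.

22296

Part 1: total draws C(12,4) = 495; favorable C(6,4) = 15; P = 1/33; answer 1/33
Part 2: W1 = 1/33; threaded value p + q = 34; r = -6; cross terms: (6*-18 - -6*-23)=-246, (-6*31 - -6*-18)=-294, (-6*-23 - 6*31)=-48; twice the area = |-588| = 588; area = 294; boundary points = 1 + 49 + 6 = 56; strictly interior points = area - boundary/2 + 1 = 267; answer 267
Part 3: W2 = 267; w = 16719; 16719 = 3 * 5573; sigma = (1 + 3) * (1 + 5573) = 4 * 5574 = 22296; answer 22296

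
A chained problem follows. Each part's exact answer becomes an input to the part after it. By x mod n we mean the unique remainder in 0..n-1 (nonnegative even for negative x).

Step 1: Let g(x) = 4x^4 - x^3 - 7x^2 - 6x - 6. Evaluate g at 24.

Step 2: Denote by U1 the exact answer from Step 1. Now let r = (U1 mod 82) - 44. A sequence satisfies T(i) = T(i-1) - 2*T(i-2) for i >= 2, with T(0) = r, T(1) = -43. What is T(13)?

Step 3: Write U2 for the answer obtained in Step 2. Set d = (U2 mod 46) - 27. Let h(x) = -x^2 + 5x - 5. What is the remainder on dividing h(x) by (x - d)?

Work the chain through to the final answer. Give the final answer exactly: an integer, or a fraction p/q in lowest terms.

-419

Step 1: 4*(24)^4 - 1*(24)^3 - 7*(24)^2 - 6*(24)^1 - 6 = (1327104) + (-13824) + (-4032) + (-144) + (-6) = 1309098; answer 1309098
Step 2: U1 = 1309098; r = 6; T(2) = 1*(-43) - 2*(6) = -55; iterating: T(2)=-55, T(3)=31, T(4)=141, T(5)=79, T(6)=-203, T(7)=-361, T(8)=45, T(9)=767, T(10)=677, T(11)=-857, T(12)=-2211, T(13)=-497; answer -497
Step 3: U2 = -497; d = -18; remainder = value at the root: -1*(-18)^2 + 5*(-18)^1 - 5 = (-324) + (-90) + (-5) = -419; answer -419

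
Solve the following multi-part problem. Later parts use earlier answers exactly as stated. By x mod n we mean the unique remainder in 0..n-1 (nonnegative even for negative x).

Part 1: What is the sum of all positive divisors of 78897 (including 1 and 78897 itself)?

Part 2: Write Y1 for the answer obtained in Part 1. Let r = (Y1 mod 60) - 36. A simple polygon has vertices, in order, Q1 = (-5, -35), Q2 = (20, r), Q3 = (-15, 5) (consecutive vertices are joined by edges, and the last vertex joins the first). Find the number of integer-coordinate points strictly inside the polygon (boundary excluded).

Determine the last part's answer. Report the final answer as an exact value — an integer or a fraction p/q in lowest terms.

Part 1: 78897 = 3 * 7 * 13 * 17^2; sigma = (1 + 3) * (1 + 7) * (1 + 13) * (1 + 17 + 289) = 4 * 8 * 14 * 307 = 137536; answer 137536
Part 2: Y1 = 137536; r = -20; cross terms: (-5*-20 - 20*-35)=800, (20*5 - -15*-20)=-200, (-15*-35 - -5*5)=550; twice the area = |1150| = 1150; area = 575; boundary points = 5 + 5 + 10 = 20; strictly interior points = area - boundary/2 + 1 = 566; answer 566

566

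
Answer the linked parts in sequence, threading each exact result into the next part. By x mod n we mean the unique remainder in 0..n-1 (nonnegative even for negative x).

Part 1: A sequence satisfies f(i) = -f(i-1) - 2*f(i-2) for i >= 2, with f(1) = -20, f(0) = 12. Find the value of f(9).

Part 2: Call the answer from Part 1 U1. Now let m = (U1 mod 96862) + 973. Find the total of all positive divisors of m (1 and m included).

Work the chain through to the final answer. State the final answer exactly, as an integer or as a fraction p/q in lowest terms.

Part 1: f(2) = -1*(-20) - 2*(12) = -4; iterating: f(2)=-4, f(3)=44, f(4)=-36, f(5)=-52, f(6)=124, f(7)=-20, f(8)=-228, f(9)=268; answer 268
Part 2: U1 = 268; m = 1241; 1241 = 17 * 73; sigma = (1 + 17) * (1 + 73) = 18 * 74 = 1332; answer 1332

1332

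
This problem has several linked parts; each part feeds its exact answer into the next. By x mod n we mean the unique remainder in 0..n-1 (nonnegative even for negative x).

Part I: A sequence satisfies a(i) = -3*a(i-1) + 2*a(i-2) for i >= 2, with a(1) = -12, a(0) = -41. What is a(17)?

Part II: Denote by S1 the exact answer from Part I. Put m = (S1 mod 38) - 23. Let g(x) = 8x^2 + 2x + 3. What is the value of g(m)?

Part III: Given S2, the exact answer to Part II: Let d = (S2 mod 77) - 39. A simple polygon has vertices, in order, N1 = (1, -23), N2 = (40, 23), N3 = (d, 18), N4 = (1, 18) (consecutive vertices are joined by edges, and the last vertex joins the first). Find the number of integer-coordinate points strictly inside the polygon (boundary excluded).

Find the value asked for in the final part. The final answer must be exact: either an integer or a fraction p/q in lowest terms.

Part I: a(2) = -3*(-12) + 2*(-41) = -46; iterating: a(2)=-46, a(3)=114, a(4)=-434, a(5)=1530, a(6)=-5458, a(7)=19434, a(8)=-69218, a(9)=246522, a(10)=-878002, a(11)=3127050, a(12)=-11137154, a(13)=39665562, a(14)=-141270994, a(15)=503144106, a(16)=-1791974306, a(17)=6382211130; answer 6382211130
Part II: S1 = 6382211130; m = -5; 8*(-5)^2 + 2*(-5)^1 + 3 = (200) + (-10) + (3) = 193; answer 193
Part III: S2 = 193; d = 0; cross terms: (1*23 - 40*-23)=943, (40*18 - 0*23)=720, (0*18 - 1*18)=-18, (1*-23 - 1*18)=-41; twice the area = |1604| = 1604; area = 802; boundary points = 1 + 5 + 1 + 41 = 48; strictly interior points = area - boundary/2 + 1 = 779; answer 779

779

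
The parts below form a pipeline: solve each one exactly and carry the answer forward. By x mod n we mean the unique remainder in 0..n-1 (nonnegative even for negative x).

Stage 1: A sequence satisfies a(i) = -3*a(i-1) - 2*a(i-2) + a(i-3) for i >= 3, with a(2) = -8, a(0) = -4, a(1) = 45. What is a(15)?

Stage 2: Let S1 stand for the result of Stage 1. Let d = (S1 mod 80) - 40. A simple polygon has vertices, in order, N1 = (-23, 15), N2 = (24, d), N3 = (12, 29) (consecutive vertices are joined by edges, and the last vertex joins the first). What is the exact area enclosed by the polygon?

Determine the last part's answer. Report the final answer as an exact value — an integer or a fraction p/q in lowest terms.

Stage 1: a(3) = -3*(-8) - 2*(45) + 1*(-4) = -70; iterating: a(3)=-70, a(4)=271, a(5)=-681, a(6)=1431, a(7)=-2660, a(8)=4437, a(9)=-6560, a(10)=8146, a(11)=-6881, a(12)=-2209, a(13)=28535, a(14)=-88068, a(15)=204925; answer 204925
Stage 2: S1 = 204925; d = 5; cross terms: (-23*5 - 24*15)=-475, (24*29 - 12*5)=636, (12*15 - -23*29)=847; twice the area = |1008| = 1008; area = 504; answer 504

504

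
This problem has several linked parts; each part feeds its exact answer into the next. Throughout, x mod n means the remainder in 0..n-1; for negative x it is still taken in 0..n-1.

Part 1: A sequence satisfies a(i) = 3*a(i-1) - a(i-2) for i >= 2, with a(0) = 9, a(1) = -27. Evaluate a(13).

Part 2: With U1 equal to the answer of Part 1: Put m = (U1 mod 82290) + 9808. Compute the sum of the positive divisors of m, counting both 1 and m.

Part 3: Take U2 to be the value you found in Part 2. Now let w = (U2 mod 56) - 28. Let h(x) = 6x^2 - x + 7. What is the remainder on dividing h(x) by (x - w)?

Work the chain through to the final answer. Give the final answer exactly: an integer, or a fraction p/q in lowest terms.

Part 1: a(2) = 3*(-27) - 1*(9) = -90; iterating: a(2)=-90, a(3)=-243, a(4)=-639, a(5)=-1674, a(6)=-4383, a(7)=-11475, a(8)=-30042, a(9)=-78651, a(10)=-205911, a(11)=-539082, a(12)=-1411335, a(13)=-3694923; answer -3694923
Part 2: U1 = -3694923; m = 17935; 17935 = 5 * 17 * 211; sigma = (1 + 5) * (1 + 17) * (1 + 211) = 6 * 18 * 212 = 22896; answer 22896
Part 3: U2 = 22896; w = 20; remainder = value at the root: 6*(20)^2 - 1*(20)^1 + 7 = (2400) + (-20) + (7) = 2387; answer 2387

2387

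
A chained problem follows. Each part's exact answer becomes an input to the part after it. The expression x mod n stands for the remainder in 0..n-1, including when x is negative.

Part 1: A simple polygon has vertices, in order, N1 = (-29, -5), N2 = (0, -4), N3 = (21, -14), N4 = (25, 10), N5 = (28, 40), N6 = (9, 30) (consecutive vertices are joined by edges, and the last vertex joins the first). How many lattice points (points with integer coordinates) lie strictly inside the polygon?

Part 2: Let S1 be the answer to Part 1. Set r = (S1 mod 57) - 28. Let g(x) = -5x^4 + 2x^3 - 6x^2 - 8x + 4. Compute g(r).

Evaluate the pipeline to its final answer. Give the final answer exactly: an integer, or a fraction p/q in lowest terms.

Part 1: cross terms: (-29*-4 - 0*-5)=116, (0*-14 - 21*-4)=84, (21*10 - 25*-14)=560, (25*40 - 28*10)=720, (28*30 - 9*40)=480, (9*-5 - -29*30)=825; twice the area = |2785| = 2785; area = 2785/2; boundary points = 1 + 1 + 4 + 3 + 1 + 1 = 11; strictly interior points = area - boundary/2 + 1 = 1388; answer 1388
Part 2: S1 = 1388; r = -8; -5*(-8)^4 + 2*(-8)^3 - 6*(-8)^2 - 8*(-8)^1 + 4 = (-20480) + (-1024) + (-384) + (64) + (4) = -21820; answer -21820

-21820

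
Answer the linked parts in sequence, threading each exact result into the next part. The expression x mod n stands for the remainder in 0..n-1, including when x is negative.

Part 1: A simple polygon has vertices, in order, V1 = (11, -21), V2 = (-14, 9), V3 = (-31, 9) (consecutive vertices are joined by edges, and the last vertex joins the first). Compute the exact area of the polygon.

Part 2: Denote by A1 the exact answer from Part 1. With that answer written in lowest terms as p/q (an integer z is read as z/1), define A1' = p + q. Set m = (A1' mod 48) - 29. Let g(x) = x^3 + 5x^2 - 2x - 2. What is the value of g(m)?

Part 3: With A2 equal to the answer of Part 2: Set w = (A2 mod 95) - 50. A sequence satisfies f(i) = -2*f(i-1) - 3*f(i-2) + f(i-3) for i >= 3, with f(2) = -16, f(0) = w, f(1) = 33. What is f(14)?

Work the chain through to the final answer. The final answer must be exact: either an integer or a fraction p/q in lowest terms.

Part 1: cross terms: (11*9 - -14*-21)=-195, (-14*9 - -31*9)=153, (-31*-21 - 11*9)=552; twice the area = |510| = 510; area = 255; answer 255
Part 2: A1 = 255; threaded value p + q = 256; m = -13; 1*(-13)^3 + 5*(-13)^2 - 2*(-13)^1 - 2 = (-2197) + (845) + (26) + (-2) = -1328; answer -1328
Part 3: A2 = -1328; w = -48; f(3) = -2*(-16) - 3*(33) + 1*(-48) = -115; iterating: f(3)=-115, f(4)=311, f(5)=-293, f(6)=-462, f(7)=2114, f(8)=-3135, f(9)=-534, f(10)=12587, f(11)=-26707, f(12)=15119, f(13)=62470, f(14)=-197004; answer -197004

-197004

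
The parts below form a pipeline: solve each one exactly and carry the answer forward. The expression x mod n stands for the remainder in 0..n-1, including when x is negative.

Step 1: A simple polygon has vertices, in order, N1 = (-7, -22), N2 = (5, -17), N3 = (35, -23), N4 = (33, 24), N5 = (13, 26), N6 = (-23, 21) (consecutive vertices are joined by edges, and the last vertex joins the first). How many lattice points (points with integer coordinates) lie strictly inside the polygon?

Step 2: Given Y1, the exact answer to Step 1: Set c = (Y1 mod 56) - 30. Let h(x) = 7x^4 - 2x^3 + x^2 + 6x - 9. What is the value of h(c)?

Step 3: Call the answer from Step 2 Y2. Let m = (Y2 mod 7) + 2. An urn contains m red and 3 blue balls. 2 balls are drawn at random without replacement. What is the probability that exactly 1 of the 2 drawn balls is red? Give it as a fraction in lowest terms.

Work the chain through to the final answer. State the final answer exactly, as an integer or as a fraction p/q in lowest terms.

24/55

Step 1: cross terms: (-7*-17 - 5*-22)=229, (5*-23 - 35*-17)=480, (35*24 - 33*-23)=1599, (33*26 - 13*24)=546, (13*21 - -23*26)=871, (-23*-22 - -7*21)=653; twice the area = |4378| = 4378; area = 2189; boundary points = 1 + 6 + 1 + 2 + 1 + 1 = 12; strictly interior points = area - boundary/2 + 1 = 2184; answer 2184
Step 2: Y1 = 2184; c = -30; 7*(-30)^4 - 2*(-30)^3 + 1*(-30)^2 + 6*(-30)^1 - 9 = (5670000) + (54000) + (900) + (-180) + (-9) = 5724711; answer 5724711
Step 3: Y2 = 5724711; m = 8; total draws C(11,2) = 55; favorable C(8,1)*C(3,1) = 24; P = 24/55; answer 24/55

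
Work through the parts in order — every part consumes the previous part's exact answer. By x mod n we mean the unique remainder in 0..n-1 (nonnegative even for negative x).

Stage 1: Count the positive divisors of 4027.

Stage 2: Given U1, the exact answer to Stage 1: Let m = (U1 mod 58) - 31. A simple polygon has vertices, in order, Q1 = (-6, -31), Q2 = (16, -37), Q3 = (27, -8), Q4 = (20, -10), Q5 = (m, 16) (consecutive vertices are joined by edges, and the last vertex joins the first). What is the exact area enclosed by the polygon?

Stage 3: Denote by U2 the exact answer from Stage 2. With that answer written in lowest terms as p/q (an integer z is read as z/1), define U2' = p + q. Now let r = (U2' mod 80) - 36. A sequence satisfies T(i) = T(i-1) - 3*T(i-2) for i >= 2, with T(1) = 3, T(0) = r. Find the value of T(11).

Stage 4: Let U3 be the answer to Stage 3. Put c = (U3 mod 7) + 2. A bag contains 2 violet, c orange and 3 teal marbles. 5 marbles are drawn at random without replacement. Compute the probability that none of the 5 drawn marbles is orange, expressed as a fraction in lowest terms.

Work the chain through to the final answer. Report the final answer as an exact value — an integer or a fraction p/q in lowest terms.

Stage 1: 4027 is prime, so its only divisors are 1 and 4027; count = 2; answer 2
Stage 2: U1 = 2; m = -29; cross terms: (-6*-37 - 16*-31)=718, (16*-8 - 27*-37)=871, (27*-10 - 20*-8)=-110, (20*16 - -29*-10)=30, (-29*-31 - -6*16)=995; twice the area = |2504| = 2504; area = 1252; answer 1252
Stage 3: U2 = 1252; threaded value p + q = 1253; r = 17; T(2) = 1*(3) - 3*(17) = -48; iterating: T(2)=-48, T(3)=-57, T(4)=87, T(5)=258, T(6)=-3, T(7)=-777, T(8)=-768, T(9)=1563, T(10)=3867, T(11)=-822; answer -822
Stage 4: U3 = -822; c = 6; total draws C(11,5) = 462; favorable C(5,5) = 1; P = 1/462; answer 1/462

1/462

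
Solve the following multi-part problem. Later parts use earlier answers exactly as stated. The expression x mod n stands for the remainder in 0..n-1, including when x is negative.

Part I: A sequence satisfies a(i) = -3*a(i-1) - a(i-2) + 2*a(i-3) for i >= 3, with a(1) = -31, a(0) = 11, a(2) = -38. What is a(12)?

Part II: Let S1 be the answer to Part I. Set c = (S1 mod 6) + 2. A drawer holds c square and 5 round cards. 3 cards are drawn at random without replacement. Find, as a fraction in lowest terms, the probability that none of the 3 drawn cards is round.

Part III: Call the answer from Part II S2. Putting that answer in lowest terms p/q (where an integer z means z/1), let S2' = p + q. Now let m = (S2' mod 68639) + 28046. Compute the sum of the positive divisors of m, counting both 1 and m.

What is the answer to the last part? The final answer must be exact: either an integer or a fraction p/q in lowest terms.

38400

Part I: a(3) = -3*(-38) - 1*(-31) + 2*(11) = 167; iterating: a(3)=167, a(4)=-525, a(5)=1332, a(6)=-3137, a(7)=7029, a(8)=-15286, a(9)=32555, a(10)=-68321, a(11)=141836, a(12)=-292077; answer -292077
Part II: S1 = -292077; c = 5; total draws C(10,3) = 120; favorable C(5,3) = 10; P = 1/12; answer 1/12
Part III: S2 = 1/12; threaded value p + q = 13; m = 28059; 28059 = 3 * 47 * 199; sigma = (1 + 3) * (1 + 47) * (1 + 199) = 4 * 48 * 200 = 38400; answer 38400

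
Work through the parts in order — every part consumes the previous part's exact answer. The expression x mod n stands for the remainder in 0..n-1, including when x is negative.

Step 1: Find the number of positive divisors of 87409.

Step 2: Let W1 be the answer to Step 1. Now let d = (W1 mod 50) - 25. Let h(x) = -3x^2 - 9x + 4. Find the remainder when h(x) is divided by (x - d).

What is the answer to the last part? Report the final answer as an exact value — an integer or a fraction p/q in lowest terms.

Step 1: 87409 = 7 * 12487; number of divisors = (1+1) * (1+1) = 4; answer 4
Step 2: W1 = 4; d = -21; remainder = value at the root: -3*(-21)^2 - 9*(-21)^1 + 4 = (-1323) + (189) + (4) = -1130; answer -1130

-1130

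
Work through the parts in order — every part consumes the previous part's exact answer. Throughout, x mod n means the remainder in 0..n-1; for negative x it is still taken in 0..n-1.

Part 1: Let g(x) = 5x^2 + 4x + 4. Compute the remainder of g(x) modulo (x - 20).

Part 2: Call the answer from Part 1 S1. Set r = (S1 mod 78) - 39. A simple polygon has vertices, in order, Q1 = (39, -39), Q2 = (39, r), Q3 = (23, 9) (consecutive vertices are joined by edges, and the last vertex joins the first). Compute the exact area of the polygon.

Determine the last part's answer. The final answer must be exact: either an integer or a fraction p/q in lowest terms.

448

Part 1: remainder = value at the root: 5*(20)^2 + 4*(20)^1 + 4 = (2000) + (80) + (4) = 2084; answer 2084
Part 2: S1 = 2084; r = 17; cross terms: (39*17 - 39*-39)=2184, (39*9 - 23*17)=-40, (23*-39 - 39*9)=-1248; twice the area = |896| = 896; area = 448; answer 448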